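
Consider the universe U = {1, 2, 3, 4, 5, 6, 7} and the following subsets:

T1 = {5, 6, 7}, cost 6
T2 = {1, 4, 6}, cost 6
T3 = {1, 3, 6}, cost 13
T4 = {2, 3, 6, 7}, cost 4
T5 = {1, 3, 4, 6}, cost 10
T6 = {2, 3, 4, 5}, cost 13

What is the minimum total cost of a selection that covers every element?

16

T1, T2, T4 cover every element at cost 6 + 6 + 4 = 16.
Any cover uses at least 3 sets; among all covering selections none totals below 16.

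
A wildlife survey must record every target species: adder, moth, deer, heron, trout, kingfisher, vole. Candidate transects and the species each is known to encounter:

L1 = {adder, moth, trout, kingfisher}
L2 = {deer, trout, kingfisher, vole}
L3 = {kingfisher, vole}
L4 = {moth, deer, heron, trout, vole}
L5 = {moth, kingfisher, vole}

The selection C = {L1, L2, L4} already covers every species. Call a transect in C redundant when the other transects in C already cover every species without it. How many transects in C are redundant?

1

Drop L1: adder uncovered — not redundant.
Drop L2: the rest still cover every species — redundant.
Drop L4: heron uncovered — not redundant.
1 redundant: L2.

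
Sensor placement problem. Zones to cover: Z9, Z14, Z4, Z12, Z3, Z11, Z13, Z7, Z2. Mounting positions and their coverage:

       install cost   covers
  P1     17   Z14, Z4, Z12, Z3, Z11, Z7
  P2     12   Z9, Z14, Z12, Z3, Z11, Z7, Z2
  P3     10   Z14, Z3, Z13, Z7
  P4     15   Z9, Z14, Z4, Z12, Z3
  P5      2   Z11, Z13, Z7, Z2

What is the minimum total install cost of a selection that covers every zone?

P4, P5 cover every zone at install cost 15 + 2 = 17.
Any cover uses at least 2 sensor positions; among all covering selections none totals below 17.
Greedy by coverage-per-install cost would pick P5, P2, P4 for 29 — worse than the optimum 17.

17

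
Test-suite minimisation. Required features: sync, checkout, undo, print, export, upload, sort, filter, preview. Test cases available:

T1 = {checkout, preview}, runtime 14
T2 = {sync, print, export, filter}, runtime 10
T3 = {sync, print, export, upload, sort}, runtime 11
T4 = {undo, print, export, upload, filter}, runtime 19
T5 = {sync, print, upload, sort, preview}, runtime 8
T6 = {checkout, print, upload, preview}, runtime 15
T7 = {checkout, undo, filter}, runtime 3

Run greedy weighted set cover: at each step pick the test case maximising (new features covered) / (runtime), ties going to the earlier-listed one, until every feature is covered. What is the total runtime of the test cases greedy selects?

21

Pick 1: T7 adds 3 new (checkout, undo, filter) at runtime 3 (ratio 3/3).
Pick 2: T5 adds 5 new (sync, print, upload, sort, preview) at runtime 8 (ratio 5/8).
Pick 3: T2 adds 1 new (export) at runtime 10 (ratio 1/10).
Greedy total runtime: 3 + 8 + 10 = 21.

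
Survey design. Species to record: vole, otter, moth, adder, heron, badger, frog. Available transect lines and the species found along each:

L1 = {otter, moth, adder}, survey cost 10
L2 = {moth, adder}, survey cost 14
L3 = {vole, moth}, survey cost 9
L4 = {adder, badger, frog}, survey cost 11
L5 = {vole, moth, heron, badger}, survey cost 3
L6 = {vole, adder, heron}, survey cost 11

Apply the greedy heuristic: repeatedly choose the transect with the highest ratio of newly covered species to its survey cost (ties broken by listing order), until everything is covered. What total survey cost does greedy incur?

Pick 1: L5 adds 4 new (vole, moth, heron, badger) at survey cost 3 (ratio 4/3).
Pick 2: L1 adds 2 new (otter, adder) at survey cost 10 (ratio 2/10).
Pick 3: L4 adds 1 new (frog) at survey cost 11 (ratio 1/11).
Greedy total survey cost: 3 + 10 + 11 = 24.

24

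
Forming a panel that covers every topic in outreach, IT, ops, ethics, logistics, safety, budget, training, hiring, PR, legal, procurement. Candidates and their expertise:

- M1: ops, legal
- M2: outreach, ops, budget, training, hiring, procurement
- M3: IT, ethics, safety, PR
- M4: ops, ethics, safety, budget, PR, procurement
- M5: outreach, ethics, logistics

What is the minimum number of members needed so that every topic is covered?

4

M1, M2, M3, M5 together cover {outreach, IT, ops, ethics, logistics, safety, budget, training, hiring, PR, legal, procurement} — every topic.
No 3 of the 5 members cover everything (all 10 triples fall short), so 4 is minimum.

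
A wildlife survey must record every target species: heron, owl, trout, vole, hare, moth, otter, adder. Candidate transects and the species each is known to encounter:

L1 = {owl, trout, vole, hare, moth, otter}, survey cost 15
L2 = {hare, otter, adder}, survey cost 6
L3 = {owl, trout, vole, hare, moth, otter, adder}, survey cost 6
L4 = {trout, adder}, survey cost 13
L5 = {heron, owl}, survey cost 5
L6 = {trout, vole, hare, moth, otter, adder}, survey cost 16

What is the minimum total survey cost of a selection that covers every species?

L3, L5 cover every species at survey cost 6 + 5 = 11.
Any cover uses at least 2 transects; among all covering selections none totals below 11.

11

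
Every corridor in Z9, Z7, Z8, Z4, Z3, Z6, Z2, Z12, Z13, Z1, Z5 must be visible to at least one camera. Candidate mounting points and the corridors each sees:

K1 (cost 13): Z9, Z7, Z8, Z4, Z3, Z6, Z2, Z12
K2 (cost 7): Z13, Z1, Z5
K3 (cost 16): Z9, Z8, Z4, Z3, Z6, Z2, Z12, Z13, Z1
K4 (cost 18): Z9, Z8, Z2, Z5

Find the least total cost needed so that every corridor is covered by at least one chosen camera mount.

K1, K2 cover every corridor at cost 13 + 7 = 20.
Any cover uses at least 2 camera mounts; among all covering selections none totals below 20.

20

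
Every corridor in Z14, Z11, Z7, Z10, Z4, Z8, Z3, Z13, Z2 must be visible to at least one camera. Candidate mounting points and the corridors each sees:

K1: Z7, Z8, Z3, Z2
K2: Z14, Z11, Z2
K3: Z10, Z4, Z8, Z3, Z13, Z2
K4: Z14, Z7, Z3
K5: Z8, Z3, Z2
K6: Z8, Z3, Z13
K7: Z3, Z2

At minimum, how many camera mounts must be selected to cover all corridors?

3

K1, K2, K3 together cover {Z14, Z11, Z7, Z10, Z4, Z8, Z3, Z13, Z2} — every corridor.
No 2 of the 7 camera mounts cover everything (all 21 pairs fall short), so 3 is minimum.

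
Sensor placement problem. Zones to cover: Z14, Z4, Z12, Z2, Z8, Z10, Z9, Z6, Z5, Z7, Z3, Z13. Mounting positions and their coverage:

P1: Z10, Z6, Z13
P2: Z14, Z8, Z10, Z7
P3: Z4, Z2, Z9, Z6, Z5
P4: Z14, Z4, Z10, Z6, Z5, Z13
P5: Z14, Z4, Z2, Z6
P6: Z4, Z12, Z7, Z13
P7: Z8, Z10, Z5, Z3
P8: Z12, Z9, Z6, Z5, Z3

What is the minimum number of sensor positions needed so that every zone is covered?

P1, P2, P3, P8 together cover {Z14, Z4, Z12, Z2, Z8, Z10, Z9, Z6, Z5, Z7, Z3, Z13} — every zone.
No 3 of the 8 sensor positions cover everything (all 56 triples fall short), so 4 is minimum.

4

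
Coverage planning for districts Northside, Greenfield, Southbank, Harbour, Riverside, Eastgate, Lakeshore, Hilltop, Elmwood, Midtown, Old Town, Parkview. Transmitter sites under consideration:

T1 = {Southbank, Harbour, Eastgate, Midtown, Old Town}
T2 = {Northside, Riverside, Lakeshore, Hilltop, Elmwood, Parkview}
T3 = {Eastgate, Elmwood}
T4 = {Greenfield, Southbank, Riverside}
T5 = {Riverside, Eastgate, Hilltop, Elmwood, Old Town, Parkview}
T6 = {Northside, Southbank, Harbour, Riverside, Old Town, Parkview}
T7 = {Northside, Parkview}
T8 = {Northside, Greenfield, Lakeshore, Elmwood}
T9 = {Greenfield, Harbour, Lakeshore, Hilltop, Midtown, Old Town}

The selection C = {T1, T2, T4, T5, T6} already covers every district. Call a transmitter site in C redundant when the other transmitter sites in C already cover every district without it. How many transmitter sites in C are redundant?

Drop T1: Midtown uncovered — not redundant.
Drop T2: Lakeshore uncovered — not redundant.
Drop T4: Greenfield uncovered — not redundant.
Drop T5: the rest still cover every district — redundant.
Drop T6: the rest still cover every district — redundant.
2 redundant: T5, T6.

2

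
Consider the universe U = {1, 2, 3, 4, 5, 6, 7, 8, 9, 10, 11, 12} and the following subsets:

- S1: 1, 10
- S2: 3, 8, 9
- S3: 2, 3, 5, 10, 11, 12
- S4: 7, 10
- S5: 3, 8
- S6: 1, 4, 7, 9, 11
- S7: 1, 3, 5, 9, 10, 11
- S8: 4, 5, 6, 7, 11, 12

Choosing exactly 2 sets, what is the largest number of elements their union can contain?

Choosing S3, S6 covers {1, 2, 3, 4, 5, 7, 9, 10, 11, 12} — 10 elements.
No choice of 2 sets does better; here 6, 8 are left uncovered.

10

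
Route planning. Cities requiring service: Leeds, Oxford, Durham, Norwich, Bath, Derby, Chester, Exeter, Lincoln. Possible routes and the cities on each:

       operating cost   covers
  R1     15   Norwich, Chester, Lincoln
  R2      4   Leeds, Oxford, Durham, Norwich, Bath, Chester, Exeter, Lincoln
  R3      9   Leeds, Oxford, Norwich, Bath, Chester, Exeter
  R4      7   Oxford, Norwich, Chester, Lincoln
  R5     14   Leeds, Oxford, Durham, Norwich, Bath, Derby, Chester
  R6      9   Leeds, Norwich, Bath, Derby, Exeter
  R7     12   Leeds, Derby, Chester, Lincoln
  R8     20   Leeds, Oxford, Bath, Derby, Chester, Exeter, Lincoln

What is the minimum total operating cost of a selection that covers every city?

13

R2, R6 cover every city at operating cost 4 + 9 = 13.
Any cover uses at least 2 routes; among all covering selections none totals below 13.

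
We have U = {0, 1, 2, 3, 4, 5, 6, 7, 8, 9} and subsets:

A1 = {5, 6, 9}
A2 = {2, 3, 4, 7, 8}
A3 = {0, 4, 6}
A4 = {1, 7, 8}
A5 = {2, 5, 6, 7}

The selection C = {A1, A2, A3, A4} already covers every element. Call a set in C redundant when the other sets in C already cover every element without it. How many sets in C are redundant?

0

Drop A1: 5, 9 uncovered — not redundant.
Drop A2: 2, 3 uncovered — not redundant.
Drop A3: 0 uncovered — not redundant.
Drop A4: 1 uncovered — not redundant.
None of the sets in C is redundant.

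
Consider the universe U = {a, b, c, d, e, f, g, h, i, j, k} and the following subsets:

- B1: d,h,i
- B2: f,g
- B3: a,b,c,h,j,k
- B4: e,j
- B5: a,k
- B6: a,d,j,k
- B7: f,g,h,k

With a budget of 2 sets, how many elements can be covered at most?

8

Choosing B1, B3 covers {a, b, c, d, h, i, j, k} — 8 elements.
No choice of 2 sets does better; here e, f, g are left uncovered.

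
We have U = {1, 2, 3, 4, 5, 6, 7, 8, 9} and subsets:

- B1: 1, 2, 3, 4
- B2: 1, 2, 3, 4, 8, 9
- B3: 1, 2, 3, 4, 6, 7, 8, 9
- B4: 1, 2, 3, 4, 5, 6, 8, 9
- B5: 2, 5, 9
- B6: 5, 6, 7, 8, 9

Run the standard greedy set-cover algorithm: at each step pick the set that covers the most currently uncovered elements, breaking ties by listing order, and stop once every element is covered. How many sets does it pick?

Pick 1: B3 covers 8 new elements (1, 2, 3, 4, 6, 7, 8, 9).
Pick 2: B4 covers 1 new elements (5).
Greedy uses 2 sets.

2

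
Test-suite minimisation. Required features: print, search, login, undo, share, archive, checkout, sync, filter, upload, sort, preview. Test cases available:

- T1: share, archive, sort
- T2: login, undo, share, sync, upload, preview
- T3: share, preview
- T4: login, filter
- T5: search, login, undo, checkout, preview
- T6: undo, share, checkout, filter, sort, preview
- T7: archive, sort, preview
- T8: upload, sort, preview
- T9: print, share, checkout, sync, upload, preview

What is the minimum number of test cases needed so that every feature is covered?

4

T1, T4, T5, T9 together cover {print, search, login, undo, share, archive, checkout, sync, filter, upload, sort, preview} — every feature.
No 3 of the 9 test cases cover everything (all 84 triples fall short), so 4 is minimum.
Greedy (largest uncovered first) would take T2, T6, T1, T5, T9 — 5 test cases — but 4 suffice.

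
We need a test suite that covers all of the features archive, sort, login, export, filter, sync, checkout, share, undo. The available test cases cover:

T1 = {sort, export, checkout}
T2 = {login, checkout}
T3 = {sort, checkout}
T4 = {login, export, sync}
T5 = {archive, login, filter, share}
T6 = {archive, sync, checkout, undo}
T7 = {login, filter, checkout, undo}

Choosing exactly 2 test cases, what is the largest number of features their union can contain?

Choosing T1, T5 covers {archive, sort, login, export, filter, checkout, share} — 7 features.
No choice of 2 test cases does better; here sync, undo are left uncovered.

7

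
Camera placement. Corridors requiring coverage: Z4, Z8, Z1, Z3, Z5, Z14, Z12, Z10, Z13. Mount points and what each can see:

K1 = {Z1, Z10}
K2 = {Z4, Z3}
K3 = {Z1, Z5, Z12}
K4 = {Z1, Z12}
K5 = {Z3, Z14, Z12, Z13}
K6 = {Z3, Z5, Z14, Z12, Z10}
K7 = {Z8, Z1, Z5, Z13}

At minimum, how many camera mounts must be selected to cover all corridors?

K2, K6, K7 together cover {Z4, Z8, Z1, Z3, Z5, Z14, Z12, Z10, Z13} — every corridor.
No 2 of the 7 camera mounts cover everything (all 21 pairs fall short), so 3 is minimum.

3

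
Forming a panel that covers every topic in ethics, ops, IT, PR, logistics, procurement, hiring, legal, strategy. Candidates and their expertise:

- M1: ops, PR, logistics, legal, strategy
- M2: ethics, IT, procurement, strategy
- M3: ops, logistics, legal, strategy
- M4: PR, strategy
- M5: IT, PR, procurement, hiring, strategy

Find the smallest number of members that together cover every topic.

3

M1, M2, M5 together cover {ethics, ops, IT, PR, logistics, procurement, hiring, legal, strategy} — every topic.
No 2 of the 5 members cover everything (all 10 pairs fall short), so 3 is minimum.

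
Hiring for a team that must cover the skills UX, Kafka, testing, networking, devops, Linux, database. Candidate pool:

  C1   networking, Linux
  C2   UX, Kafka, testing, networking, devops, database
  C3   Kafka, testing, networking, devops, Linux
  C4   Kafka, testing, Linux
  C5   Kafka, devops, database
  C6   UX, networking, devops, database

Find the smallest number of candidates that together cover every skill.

C1, C2 together cover {UX, Kafka, testing, networking, devops, Linux, database} — every skill.
No single candidate contains all 7 skills, so 2 is optimal.

2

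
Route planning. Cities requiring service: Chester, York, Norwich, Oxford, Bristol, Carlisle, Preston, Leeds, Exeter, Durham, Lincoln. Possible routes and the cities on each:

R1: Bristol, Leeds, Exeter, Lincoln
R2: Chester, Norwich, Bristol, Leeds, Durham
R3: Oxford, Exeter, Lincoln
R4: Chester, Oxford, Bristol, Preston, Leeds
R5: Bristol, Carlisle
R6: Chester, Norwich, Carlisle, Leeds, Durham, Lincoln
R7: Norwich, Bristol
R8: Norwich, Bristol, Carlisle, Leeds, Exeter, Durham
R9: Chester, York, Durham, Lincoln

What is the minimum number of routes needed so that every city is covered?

3

R4, R8, R9 together cover {Chester, York, Norwich, Oxford, Bristol, Carlisle, Preston, Leeds, Exeter, Durham, Lincoln} — every city.
No 2 of the 9 routes cover everything (all 36 pairs fall short), so 3 is minimum.
Greedy (largest uncovered first) would take R6, R4, R1, R9 — 4 routes — but 3 suffice.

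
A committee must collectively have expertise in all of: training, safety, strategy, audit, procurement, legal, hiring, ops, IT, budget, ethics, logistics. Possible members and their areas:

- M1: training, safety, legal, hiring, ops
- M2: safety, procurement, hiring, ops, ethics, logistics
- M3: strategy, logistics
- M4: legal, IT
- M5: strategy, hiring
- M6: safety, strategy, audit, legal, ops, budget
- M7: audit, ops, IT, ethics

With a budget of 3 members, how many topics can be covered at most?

11

Choosing M1, M2, M6 covers {training, safety, strategy, audit, procurement, legal, hiring, ops, budget, ethics, logistics} — 11 topics.
No choice of 3 members does better; here IT is left uncovered.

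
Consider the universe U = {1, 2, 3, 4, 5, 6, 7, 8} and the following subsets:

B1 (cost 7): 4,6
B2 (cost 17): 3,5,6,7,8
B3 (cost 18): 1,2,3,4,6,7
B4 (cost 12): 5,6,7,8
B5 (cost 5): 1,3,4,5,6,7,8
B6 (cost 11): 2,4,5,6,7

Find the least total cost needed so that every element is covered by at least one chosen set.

B5, B6 cover every element at cost 5 + 11 = 16.
Any cover uses at least 2 sets; among all covering selections none totals below 16.

16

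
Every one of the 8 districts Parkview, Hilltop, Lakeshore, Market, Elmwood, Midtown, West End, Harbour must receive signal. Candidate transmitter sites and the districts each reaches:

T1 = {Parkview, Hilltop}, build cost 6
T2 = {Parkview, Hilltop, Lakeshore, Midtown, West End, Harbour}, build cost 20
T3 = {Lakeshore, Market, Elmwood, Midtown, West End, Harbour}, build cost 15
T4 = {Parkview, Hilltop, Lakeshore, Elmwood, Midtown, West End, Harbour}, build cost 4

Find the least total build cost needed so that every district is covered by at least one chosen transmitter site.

19

T3, T4 cover every district at build cost 15 + 4 = 19.
Any cover uses at least 2 transmitter sites; among all covering selections none totals below 19.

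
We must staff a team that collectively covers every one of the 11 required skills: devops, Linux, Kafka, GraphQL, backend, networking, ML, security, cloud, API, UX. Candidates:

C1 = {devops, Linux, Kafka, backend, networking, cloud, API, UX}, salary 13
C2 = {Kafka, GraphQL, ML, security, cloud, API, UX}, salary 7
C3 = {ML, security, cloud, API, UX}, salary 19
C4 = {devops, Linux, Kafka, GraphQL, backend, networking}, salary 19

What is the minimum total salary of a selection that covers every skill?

C1, C2 cover every skill at salary 13 + 7 = 20.
Any cover uses at least 2 candidates; among all covering selections none totals below 20.

20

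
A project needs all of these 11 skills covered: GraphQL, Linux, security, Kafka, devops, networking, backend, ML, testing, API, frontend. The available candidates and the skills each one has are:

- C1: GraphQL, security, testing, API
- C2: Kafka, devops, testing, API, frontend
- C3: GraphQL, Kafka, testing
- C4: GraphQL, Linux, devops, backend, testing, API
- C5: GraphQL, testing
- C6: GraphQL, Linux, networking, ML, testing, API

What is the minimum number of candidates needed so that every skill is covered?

4

C1, C2, C4, C6 together cover {GraphQL, Linux, security, Kafka, devops, networking, backend, ML, testing, API, frontend} — every skill.
No 3 of the 6 candidates cover everything (all 20 triples fall short), so 4 is minimum.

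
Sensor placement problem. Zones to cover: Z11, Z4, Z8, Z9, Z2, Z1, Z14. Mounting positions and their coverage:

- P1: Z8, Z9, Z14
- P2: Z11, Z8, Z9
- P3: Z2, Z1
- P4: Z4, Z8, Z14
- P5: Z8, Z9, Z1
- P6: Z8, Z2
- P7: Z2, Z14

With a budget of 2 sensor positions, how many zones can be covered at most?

5

Choosing P1, P3 covers {Z8, Z9, Z2, Z1, Z14} — 5 zones.
No choice of 2 sensor positions does better; here Z11, Z4 are left uncovered.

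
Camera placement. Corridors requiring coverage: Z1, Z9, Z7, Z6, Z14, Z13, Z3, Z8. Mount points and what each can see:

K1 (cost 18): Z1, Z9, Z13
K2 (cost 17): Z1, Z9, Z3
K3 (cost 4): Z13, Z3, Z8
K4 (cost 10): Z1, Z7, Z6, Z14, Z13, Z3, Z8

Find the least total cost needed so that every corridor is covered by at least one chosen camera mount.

K2, K4 cover every corridor at cost 17 + 10 = 27.
Any cover uses at least 2 camera mounts; among all covering selections none totals below 27.
Greedy by coverage-per-cost would pick K3, K4, K2 for 31 — worse than the optimum 27.

27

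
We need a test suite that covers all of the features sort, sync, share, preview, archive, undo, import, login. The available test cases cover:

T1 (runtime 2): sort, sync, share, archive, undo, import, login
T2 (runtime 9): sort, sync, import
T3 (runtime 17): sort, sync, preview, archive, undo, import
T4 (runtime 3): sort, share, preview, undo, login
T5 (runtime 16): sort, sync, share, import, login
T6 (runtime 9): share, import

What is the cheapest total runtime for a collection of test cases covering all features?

T1, T4 cover every feature at runtime 2 + 3 = 5.
Any cover uses at least 2 test cases; among all covering selections none totals below 5.

5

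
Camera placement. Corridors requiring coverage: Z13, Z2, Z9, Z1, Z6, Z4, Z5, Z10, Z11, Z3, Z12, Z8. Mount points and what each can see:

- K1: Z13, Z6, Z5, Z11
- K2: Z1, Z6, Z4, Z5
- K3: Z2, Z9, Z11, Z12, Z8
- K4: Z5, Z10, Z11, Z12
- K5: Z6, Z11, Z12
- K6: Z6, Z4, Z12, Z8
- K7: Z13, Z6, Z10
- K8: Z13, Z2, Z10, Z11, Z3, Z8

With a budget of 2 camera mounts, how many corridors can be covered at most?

Choosing K2, K8 covers {Z13, Z2, Z1, Z6, Z4, Z5, Z10, Z11, Z3, Z8} — 10 corridors.
No choice of 2 camera mounts does better; here Z9, Z12 are left uncovered.

10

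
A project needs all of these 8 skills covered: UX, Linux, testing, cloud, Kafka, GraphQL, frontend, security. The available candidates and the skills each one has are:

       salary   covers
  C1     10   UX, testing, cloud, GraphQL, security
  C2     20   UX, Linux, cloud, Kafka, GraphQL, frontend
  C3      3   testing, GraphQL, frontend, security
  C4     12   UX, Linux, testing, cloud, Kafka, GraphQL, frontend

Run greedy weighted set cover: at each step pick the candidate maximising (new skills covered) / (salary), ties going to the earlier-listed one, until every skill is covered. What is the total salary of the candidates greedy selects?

15

Pick 1: C3 adds 4 new (testing, GraphQL, frontend, security) at salary 3 (ratio 4/3).
Pick 2: C4 adds 4 new (UX, Linux, cloud, Kafka) at salary 12 (ratio 4/12).
Greedy total salary: 3 + 12 = 15.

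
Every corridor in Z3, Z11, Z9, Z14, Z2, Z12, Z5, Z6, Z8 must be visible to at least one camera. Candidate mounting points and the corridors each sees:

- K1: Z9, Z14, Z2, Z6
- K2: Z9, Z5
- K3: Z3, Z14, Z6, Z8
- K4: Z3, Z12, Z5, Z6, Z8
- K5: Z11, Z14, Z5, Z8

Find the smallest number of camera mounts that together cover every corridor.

3

K1, K4, K5 together cover {Z3, Z11, Z9, Z14, Z2, Z12, Z5, Z6, Z8} — every corridor.
No 2 of the 5 camera mounts cover everything (all 10 pairs fall short), so 3 is minimum.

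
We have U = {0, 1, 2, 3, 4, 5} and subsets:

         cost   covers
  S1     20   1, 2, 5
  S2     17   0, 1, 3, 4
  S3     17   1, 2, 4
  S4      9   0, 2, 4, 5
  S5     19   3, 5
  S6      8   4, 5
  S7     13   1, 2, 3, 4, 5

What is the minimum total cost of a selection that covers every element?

S4, S7 cover every element at cost 9 + 13 = 22.
Any cover uses at least 2 sets; among all covering selections none totals below 22.

22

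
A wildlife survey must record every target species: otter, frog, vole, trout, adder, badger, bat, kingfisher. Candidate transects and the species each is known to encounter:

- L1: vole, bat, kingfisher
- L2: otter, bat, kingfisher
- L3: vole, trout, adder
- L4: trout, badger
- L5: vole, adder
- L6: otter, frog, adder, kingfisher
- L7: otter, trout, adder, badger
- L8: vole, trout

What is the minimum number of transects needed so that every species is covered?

3

L1, L4, L6 together cover {otter, frog, vole, trout, adder, badger, bat, kingfisher} — every species.
No 2 of the 8 transects cover everything (all 28 pairs fall short), so 3 is minimum.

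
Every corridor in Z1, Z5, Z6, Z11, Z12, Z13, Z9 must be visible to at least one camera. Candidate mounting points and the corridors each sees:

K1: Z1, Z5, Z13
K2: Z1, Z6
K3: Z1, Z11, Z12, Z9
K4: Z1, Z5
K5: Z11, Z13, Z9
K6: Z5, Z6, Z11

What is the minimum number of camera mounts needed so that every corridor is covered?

3

K1, K2, K3 together cover {Z1, Z5, Z6, Z11, Z12, Z13, Z9} — every corridor.
No 2 of the 6 camera mounts cover everything (all 15 pairs fall short), so 3 is minimum.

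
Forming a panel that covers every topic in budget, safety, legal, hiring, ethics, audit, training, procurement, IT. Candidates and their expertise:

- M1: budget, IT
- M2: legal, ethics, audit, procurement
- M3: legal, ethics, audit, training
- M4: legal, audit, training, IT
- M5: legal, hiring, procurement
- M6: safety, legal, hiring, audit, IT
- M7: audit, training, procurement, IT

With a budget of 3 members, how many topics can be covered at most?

8

Choosing M1, M2, M6 covers {budget, safety, legal, hiring, ethics, audit, procurement, IT} — 8 topics.
No choice of 3 members does better; here training is left uncovered.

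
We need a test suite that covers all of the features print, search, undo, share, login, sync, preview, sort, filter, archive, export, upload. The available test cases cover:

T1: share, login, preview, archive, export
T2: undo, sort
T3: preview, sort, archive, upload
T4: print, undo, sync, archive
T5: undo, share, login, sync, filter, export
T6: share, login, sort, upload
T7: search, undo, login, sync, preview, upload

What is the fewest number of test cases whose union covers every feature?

T2, T4, T5, T7 together cover {print, search, undo, share, login, sync, preview, sort, filter, archive, export, upload} — every feature.
No 3 of the 7 test cases cover everything (all 35 triples fall short), so 4 is minimum.

4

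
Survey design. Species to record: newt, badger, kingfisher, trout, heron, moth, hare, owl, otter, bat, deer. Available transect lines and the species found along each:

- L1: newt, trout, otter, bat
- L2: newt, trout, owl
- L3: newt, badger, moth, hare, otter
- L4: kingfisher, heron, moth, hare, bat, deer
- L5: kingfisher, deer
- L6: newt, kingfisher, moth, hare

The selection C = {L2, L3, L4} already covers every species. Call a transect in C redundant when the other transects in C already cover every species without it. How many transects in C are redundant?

0

Drop L2: trout, owl uncovered — not redundant.
Drop L3: badger, otter uncovered — not redundant.
Drop L4: kingfisher, heron, bat, deer uncovered — not redundant.
None of the transects in C is redundant.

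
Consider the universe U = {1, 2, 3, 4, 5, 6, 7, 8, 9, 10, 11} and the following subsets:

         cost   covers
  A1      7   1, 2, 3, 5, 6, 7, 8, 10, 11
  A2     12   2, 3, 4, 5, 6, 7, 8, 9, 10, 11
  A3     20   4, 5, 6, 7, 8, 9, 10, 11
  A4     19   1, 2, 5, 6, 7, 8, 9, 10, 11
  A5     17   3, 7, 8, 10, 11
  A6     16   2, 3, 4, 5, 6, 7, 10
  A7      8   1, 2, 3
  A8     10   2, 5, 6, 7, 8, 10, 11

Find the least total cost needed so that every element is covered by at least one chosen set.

A1, A2 cover every element at cost 7 + 12 = 19.
Any cover uses at least 2 sets; among all covering selections none totals below 19.

19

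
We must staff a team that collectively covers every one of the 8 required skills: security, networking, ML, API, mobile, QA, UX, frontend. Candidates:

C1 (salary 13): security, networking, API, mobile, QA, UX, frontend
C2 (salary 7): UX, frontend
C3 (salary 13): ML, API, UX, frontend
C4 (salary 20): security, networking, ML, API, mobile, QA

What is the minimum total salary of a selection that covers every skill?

26

C1, C3 cover every skill at salary 13 + 13 = 26.
Any cover uses at least 2 candidates; among all covering selections none totals below 26.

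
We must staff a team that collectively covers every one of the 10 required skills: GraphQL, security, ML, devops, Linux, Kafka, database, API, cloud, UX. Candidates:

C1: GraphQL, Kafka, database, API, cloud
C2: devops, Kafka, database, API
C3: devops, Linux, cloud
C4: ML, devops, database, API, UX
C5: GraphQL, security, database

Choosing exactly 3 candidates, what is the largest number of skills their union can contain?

9

Choosing C1, C3, C4 covers {GraphQL, ML, devops, Linux, Kafka, database, API, cloud, UX} — 9 skills.
No choice of 3 candidates does better; here security is left uncovered.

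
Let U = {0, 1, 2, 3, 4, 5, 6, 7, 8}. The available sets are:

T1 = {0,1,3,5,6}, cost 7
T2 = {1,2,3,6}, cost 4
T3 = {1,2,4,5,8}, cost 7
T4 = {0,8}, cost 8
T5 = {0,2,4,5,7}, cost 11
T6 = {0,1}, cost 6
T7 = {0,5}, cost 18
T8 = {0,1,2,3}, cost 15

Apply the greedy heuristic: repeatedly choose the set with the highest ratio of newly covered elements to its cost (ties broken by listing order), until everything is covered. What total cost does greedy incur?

22

Pick 1: T2 adds 4 new (1, 2, 3, 6) at cost 4 (ratio 4/4).
Pick 2: T3 adds 3 new (4, 5, 8) at cost 7 (ratio 3/7).
Pick 3: T5 adds 2 new (0, 7) at cost 11 (ratio 2/11).
Greedy total cost: 4 + 7 + 11 = 22.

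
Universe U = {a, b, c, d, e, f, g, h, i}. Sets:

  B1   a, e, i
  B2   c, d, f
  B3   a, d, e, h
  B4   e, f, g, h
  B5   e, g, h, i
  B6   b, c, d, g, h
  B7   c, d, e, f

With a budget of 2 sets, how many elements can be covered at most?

8

Choosing B1, B6 covers {a, b, c, d, e, g, h, i} — 8 elements.
No choice of 2 sets does better; here f is left uncovered.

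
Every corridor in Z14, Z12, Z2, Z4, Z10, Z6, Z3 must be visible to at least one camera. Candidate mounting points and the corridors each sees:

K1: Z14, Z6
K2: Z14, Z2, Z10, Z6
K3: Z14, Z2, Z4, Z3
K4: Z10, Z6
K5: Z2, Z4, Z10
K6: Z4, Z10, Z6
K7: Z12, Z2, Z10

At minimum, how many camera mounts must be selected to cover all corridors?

3

K1, K3, K7 together cover {Z14, Z12, Z2, Z4, Z10, Z6, Z3} — every corridor.
No 2 of the 7 camera mounts cover everything (all 21 pairs fall short), so 3 is minimum.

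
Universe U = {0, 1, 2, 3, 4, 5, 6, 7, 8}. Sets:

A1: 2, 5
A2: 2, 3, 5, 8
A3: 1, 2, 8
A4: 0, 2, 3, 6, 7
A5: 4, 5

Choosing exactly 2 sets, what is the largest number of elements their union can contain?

Choosing A2, A4 covers {0, 2, 3, 5, 6, 7, 8} — 7 elements.
No choice of 2 sets does better; here 1, 4 are left uncovered.

7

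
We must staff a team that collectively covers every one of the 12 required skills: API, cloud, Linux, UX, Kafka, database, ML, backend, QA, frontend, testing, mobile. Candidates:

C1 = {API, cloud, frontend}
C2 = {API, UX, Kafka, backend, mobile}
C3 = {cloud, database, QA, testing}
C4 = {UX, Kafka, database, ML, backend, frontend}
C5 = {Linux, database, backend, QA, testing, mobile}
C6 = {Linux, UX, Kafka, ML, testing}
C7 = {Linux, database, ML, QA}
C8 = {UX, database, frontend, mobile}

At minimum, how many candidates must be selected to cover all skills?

3

C1, C4, C5 together cover {API, cloud, Linux, UX, Kafka, database, ML, backend, QA, frontend, testing, mobile} — every skill.
No 2 of the 8 candidates cover everything (all 28 pairs fall short), so 3 is minimum.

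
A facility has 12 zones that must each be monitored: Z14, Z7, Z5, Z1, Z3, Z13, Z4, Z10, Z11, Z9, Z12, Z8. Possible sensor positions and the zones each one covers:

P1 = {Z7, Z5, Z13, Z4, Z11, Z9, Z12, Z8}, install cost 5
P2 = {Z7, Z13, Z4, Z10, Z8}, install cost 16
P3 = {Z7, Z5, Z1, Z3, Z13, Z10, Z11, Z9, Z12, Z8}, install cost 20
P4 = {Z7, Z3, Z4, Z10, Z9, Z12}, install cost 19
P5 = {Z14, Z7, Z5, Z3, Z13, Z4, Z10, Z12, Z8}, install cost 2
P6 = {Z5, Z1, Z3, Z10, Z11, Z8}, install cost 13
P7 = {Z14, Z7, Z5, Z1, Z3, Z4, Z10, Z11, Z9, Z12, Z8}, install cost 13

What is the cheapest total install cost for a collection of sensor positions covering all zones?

P5, P7 cover every zone at install cost 2 + 13 = 15.
Any cover uses at least 2 sensor positions; among all covering selections none totals below 15.

15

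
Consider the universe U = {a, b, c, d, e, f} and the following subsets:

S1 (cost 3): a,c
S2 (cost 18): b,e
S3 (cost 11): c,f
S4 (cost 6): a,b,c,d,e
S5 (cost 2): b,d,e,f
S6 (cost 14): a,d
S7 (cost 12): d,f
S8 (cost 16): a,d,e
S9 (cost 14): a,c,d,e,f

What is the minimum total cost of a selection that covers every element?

5

S1, S5 cover every element at cost 3 + 2 = 5.
Any cover uses at least 2 sets; among all covering selections none totals below 5.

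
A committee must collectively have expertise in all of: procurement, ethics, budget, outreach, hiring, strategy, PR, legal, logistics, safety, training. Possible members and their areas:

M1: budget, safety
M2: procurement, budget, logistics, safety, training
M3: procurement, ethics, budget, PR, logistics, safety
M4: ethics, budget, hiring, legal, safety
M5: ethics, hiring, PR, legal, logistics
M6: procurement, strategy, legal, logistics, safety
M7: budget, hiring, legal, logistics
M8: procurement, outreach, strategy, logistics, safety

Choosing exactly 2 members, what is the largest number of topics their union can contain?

9

Choosing M2, M5 covers {procurement, ethics, budget, hiring, PR, legal, logistics, safety, training} — 9 topics.
No choice of 2 members does better; here outreach, strategy are left uncovered.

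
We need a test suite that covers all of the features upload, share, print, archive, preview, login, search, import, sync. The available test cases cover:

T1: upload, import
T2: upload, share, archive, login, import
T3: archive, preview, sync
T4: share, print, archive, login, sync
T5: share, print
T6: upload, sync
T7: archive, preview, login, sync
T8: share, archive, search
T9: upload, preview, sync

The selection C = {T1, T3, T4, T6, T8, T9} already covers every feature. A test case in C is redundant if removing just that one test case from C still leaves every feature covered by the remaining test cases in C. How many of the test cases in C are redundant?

3

Drop T1: import uncovered — not redundant.
Drop T3: the rest still cover every feature — redundant.
Drop T4: print, login uncovered — not redundant.
Drop T6: the rest still cover every feature — redundant.
Drop T8: search uncovered — not redundant.
Drop T9: the rest still cover every feature — redundant.
3 redundant: T3, T6, T9.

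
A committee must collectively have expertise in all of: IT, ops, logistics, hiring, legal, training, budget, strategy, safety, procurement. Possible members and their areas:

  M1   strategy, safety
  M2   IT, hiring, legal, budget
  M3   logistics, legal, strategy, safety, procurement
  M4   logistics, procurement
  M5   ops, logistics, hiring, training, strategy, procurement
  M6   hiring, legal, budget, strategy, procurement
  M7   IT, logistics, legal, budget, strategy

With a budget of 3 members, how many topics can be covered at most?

Choosing M1, M2, M5 covers {IT, ops, logistics, hiring, legal, training, budget, strategy, safety, procurement} — 10 topics.
That is all 10 topics.

10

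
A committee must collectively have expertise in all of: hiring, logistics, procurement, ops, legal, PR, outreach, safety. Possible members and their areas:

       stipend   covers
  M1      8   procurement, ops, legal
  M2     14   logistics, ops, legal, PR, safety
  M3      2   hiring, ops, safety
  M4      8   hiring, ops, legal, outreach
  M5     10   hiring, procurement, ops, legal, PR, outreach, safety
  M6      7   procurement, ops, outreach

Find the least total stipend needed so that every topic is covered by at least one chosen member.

23

M2, M3, M6 cover every topic at stipend 14 + 2 + 7 = 23.
Any cover uses at least 2 members; among all covering selections none totals below 23.
Greedy by coverage-per-stipend would pick M3, M5, M2 for 26 — worse than the optimum 23.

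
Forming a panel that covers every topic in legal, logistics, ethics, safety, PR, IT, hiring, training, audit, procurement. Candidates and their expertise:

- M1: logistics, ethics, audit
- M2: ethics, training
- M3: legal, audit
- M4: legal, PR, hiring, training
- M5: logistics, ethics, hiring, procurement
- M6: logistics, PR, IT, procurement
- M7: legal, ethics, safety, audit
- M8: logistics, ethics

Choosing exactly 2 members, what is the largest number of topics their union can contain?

Choosing M6, M7 covers {legal, logistics, ethics, safety, PR, IT, audit, procurement} — 8 topics.
No choice of 2 members does better; here hiring, training are left uncovered.

8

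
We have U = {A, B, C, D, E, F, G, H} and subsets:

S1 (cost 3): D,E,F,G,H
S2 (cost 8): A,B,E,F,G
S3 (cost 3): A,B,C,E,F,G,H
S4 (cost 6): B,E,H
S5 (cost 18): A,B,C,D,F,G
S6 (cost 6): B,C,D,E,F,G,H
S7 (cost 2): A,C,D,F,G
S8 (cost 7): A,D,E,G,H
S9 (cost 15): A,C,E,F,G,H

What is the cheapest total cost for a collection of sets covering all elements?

5

S3, S7 cover every element at cost 3 + 2 = 5.
Any cover uses at least 2 sets; among all covering selections none totals below 5.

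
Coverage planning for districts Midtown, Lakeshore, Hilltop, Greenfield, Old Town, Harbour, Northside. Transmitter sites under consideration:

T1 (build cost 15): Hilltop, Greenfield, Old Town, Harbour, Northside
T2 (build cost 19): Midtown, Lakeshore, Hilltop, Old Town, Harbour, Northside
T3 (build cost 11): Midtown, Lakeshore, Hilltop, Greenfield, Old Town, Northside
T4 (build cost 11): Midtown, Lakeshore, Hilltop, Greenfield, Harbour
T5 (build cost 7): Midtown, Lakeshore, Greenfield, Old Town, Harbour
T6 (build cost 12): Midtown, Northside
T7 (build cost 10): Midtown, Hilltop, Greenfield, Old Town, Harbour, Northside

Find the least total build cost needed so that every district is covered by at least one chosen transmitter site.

T5, T7 cover every district at build cost 7 + 10 = 17.
Any cover uses at least 2 transmitter sites; among all covering selections none totals below 17.

17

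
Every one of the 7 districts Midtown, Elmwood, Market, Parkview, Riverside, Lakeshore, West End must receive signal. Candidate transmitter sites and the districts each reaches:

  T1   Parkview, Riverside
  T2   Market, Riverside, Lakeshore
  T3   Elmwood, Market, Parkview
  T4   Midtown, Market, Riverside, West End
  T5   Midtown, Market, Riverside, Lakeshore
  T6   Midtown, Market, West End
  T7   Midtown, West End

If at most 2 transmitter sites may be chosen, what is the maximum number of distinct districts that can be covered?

Choosing T3, T4 covers {Midtown, Elmwood, Market, Parkview, Riverside, West End} — 6 districts.
No choice of 2 transmitter sites does better; here Lakeshore is left uncovered.

6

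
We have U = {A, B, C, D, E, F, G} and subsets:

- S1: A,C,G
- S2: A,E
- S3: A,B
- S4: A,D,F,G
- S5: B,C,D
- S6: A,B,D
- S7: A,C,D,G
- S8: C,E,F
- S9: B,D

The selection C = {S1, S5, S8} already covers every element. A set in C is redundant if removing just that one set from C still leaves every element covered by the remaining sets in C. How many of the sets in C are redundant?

0

Drop S1: A, G uncovered — not redundant.
Drop S5: B, D uncovered — not redundant.
Drop S8: E, F uncovered — not redundant.
None of the sets in C is redundant.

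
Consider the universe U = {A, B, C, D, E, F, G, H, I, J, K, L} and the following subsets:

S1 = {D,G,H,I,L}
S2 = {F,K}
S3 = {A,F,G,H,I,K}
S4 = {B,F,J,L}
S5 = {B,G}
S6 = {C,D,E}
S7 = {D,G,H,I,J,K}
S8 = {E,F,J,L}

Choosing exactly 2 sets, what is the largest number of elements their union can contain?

Choosing S3, S4 covers {A, B, F, G, H, I, J, K, L} — 9 elements.
No choice of 2 sets does better; here C, D, E are left uncovered.

9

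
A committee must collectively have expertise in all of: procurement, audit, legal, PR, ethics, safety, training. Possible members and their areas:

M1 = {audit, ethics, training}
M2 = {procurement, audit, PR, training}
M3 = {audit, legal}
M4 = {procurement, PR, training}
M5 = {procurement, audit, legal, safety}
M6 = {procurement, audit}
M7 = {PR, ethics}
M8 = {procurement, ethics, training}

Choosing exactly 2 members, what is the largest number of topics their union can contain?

Choosing M1, M5 covers {procurement, audit, legal, ethics, safety, training} — 6 topics.
No choice of 2 members does better; here PR is left uncovered.

6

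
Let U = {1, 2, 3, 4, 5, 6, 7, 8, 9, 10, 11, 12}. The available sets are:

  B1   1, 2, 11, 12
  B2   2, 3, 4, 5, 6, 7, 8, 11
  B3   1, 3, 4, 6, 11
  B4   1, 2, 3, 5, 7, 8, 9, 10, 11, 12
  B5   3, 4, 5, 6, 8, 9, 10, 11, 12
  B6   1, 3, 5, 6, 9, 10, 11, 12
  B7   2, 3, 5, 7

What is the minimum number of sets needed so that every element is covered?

B2, B4 together cover {1, 2, 3, 4, 5, 6, 7, 8, 9, 10, 11, 12} — every element.
No single set contains all 12 elements, so 2 is optimal.

2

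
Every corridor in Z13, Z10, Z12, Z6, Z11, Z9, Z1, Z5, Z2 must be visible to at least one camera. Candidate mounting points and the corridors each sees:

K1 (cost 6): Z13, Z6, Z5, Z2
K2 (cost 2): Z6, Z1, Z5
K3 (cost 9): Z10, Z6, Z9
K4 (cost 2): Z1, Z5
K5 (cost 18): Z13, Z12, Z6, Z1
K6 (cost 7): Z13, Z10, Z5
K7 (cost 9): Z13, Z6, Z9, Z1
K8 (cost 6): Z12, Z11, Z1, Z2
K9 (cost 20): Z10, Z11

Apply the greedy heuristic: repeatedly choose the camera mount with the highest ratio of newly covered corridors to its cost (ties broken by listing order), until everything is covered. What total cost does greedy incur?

24

Pick 1: K2 adds 3 new (Z6, Z1, Z5) at cost 2 (ratio 3/2).
Pick 2: K8 adds 3 new (Z12, Z11, Z2) at cost 6 (ratio 3/6).
Pick 3: K6 adds 2 new (Z13, Z10) at cost 7 (ratio 2/7).
Pick 4: K3 adds 1 new (Z9) at cost 9 (ratio 1/9).
Greedy total cost: 2 + 6 + 7 + 9 = 24. (The true optimum is 21, so greedy overshoots here.)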